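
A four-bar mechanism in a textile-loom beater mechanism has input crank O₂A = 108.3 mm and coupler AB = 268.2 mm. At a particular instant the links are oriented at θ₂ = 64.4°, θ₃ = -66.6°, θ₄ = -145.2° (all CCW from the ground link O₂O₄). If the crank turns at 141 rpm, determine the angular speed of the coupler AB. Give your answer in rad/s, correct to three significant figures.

3.00

ω₂ = 14.77 rad/s (from 141 rpm).
Differentiating the loop-closure r₂e^{iθ₂}+r₃e^{iθ₃}=r₁+r₄e^{iθ₄} gives r₂ω₂e^{iθ₂}+r₃ω₃e^{iθ₃}=r₄ω₄e^{iθ₄}.
Eliminating the other unknown: ω₃ = r₂ω₂ sin(θ₄−θ₂) / [r₃ sin(θ₃−θ₄)].
Numerator sine = +0.49394; denominator sine = +0.98027.
Result = 0.1083·14.77·(+0.49394) / (0.2682·(+0.98027)) = +3.0043 rad/s; magnitude 3.0043 rad/s.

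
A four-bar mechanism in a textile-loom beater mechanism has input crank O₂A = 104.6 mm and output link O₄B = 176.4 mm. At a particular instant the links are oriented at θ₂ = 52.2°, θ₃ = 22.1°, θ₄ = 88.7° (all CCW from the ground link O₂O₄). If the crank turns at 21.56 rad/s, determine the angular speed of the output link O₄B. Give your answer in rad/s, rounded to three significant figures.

ω₂ = 21.56 rad/s
Differentiating the loop-closure r₂e^{iθ₂}+r₃e^{iθ₃}=r₁+r₄e^{iθ₄} gives r₂ω₂e^{iθ₂}+r₃ω₃e^{iθ₃}=r₄ω₄e^{iθ₄}.
Eliminating the other unknown: ω₄ = r₂ω₂ sin(θ₂−θ₃) / [r₄ sin(θ₄−θ₃)].
Numerator sine = +0.50151; denominator sine = +0.91775.
Result = 0.1046·21.56·(+0.50151) / (0.1764·(+0.91775)) = +6.9861 rad/s; magnitude 6.9861 rad/s.

6.99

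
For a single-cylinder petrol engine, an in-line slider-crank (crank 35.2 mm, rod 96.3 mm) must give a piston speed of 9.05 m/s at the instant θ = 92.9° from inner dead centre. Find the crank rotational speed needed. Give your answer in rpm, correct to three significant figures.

2510

For an in-line slider-crank, |v_piston| = rω|sinθ|·[1 + r cosθ/√(L² − r² sin²θ)].
With r = 0.0352 m, L = 0.0963 m, θ = 92.9°: the bracketed kinematic factor |dx/dθ| = 0.034457 m.
ω = v/|dx/dθ| = 9.05/0.034457 = 262.65 rad/s.
N = 60ω/(2π) = 2508.1 rpm.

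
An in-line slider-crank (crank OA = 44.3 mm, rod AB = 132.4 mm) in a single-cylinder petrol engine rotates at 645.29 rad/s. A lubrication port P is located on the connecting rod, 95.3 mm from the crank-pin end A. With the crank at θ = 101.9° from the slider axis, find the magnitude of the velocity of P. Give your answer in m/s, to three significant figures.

26.6

ω = 645.3 rad/s.  Crank-pin speed |V_A| = rω = 28.586 m/s, perpendicular to OA.
Rod angle: sinφ = −(r/L) sinθ ⇒ φ = -19.111°; ω_rod = −rω cosθ/√(L²−r²sin²θ) = +47.118 rad/s.
V_P = V_A + ω_rod × AP, with AP = 0.0953 m along the rod.
Components: V_Px = −rω sinθ − a·ω_rod·sinφ = -26.502 m/s;  V_Py = rω cosθ + a·ω_rod·cosφ = -1.6517 m/s.
|V_P| = √(V_Px² + V_Py²) = 26.553 m/s.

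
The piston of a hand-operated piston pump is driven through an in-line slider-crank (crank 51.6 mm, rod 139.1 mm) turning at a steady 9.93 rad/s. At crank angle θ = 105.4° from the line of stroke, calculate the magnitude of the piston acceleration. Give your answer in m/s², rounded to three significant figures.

3.07

ω = 9.93 rad/s
x(θ) = r cosθ + √(L² − r² sin²θ); with ω constant, a = ω²·d²x/dθ².
d²x/dθ² = −r cosθ − r²(cos2θ)/√u − r⁴ sin²2θ/(4u^{3/2}),  u = L² − r² sin²θ = 0.016874 m².
Substituting r = 0.0516 m, L = 0.1391 m, θ = 105.4°: d²x/dθ² = +0.031097 m.
a = ω²·d²x/dθ² = (9.93)²·(+0.031097) = +3.0663 m/s²;  |a| = 3.0663 m/s².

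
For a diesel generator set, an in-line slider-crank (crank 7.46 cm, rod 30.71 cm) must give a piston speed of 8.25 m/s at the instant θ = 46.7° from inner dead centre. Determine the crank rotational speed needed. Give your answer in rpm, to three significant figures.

1240

For an in-line slider-crank, |v_piston| = rω|sinθ|·[1 + r cosθ/√(L² − r² sin²θ)].
With r = 0.0746 m, L = 0.3071 m, θ = 46.7°: the bracketed kinematic factor |dx/dθ| = 0.063481 m.
ω = v/|dx/dθ| = 8.25/0.063481 = 129.96 rad/s.
N = 60ω/(2π) = 1241 rpm.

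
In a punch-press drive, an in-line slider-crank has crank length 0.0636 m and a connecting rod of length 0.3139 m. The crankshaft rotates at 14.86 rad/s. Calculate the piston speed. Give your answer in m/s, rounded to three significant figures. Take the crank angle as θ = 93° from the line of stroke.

0.934

ω = 14.86 rad/s
For an in-line slider-crank, x = r cosθ + √(L² − r² sin²θ), so v = −rω sinθ·[1 + r cosθ/√(L² − r² sin²θ)].
With r = 0.0636 m, L = 0.3139 m, θ = 93°: √(L² − r² sin²θ) = 0.30741 m.
v = −0.0636·14.86·0.99863·[1 + 0.0636·-0.05234/0.30741] = -0.93358 m/s.
|v| = 0.93358 m/s.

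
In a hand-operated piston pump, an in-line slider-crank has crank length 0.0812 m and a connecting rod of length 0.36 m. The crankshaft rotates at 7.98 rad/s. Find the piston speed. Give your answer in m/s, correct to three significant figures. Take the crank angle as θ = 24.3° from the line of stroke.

0.322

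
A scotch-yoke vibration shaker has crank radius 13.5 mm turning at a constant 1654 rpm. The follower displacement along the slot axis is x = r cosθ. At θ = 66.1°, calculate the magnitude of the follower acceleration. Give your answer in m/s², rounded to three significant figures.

ω = 173.2 rad/s (from 1654 rpm).
x = r cosθ ⇒ ẍ = −rω² cosθ (ω constant).
|a| = rω²|cosθ| = 0.0135·(173.2)²·|cos 66.1°| = 164.08 m/s².

164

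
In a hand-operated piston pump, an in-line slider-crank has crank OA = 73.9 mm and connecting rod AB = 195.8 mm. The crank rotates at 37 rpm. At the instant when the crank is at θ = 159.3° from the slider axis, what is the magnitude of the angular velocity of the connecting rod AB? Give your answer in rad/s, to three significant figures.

1.38

ω = 3.875 rad/s (converted from 37 rpm).
The rod makes angle φ with the slider axis where L sinφ = r sinθ; differentiating, L cosφ·φ̇ = r ω cosθ.
L cosφ = √(L² − r² sin²θ) = 0.19405 m.
|ω_rod| = r ω |cosθ| / √(L² − r² sin²θ) = 0.0739·3.875·0.93544/0.19405 = 1.3803 rad/s.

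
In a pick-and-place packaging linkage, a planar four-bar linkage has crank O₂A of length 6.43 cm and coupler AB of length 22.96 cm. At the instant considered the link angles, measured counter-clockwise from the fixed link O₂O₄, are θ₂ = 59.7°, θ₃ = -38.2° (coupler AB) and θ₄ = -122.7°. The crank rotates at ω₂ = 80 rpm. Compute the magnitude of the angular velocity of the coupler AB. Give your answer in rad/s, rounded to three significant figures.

0.0987

ω₂ = 8.378 rad/s (from 80 rpm).
Differentiating the loop-closure r₂e^{iθ₂}+r₃e^{iθ₃}=r₁+r₄e^{iθ₄} gives r₂ω₂e^{iθ₂}+r₃ω₃e^{iθ₃}=r₄ω₄e^{iθ₄}.
Eliminating the other unknown: ω₃ = r₂ω₂ sin(θ₄−θ₂) / [r₃ sin(θ₃−θ₄)].
Numerator sine = +0.04188; denominator sine = +0.99540.
Result = 0.0643·8.378·(+0.04188) / (0.2296·(+0.99540)) = +0.098701 rad/s; magnitude 0.098701 rad/s.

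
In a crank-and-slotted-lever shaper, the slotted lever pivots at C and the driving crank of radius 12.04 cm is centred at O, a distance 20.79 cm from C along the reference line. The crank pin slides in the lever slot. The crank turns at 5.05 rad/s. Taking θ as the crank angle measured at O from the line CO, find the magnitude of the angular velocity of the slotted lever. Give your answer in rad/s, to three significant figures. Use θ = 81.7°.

ω = 5.05 rad/s
Crank pin A relative to C: A = (d + r cosθ, r sinθ); lever angle φ = atan2(r sinθ, d + r cosθ).
Differentiating tanφ: φ̇ = rω(d cosθ + r)/(d² + r² + 2dr cosθ).
d² + r² + 2dr cosθ = |CA|² = 0.0649454 m²;  d cosθ + r = +0.15041 m.
|ω_lever| = |0.1204·5.05·+0.15041| / 0.0649454 = 1.4082 rad/s.

1.41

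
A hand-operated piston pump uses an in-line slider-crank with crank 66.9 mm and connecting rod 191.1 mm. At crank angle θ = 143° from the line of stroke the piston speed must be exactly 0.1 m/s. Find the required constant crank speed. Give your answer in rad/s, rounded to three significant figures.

3.48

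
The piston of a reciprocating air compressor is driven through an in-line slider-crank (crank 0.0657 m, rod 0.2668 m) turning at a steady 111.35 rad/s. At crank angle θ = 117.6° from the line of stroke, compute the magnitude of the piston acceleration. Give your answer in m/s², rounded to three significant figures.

493

ω = 111.3 rad/s
x(θ) = r cosθ + √(L² − r² sin²θ); with ω constant, a = ω²·d²x/dθ².
d²x/dθ² = −r cosθ − r²(cos2θ)/√u − r⁴ sin²2θ/(4u^{3/2}),  u = L² − r² sin²θ = 0.0677923 m².
Substituting r = 0.0657 m, L = 0.2668 m, θ = 117.6°: d²x/dθ² = +0.039722 m.
a = ω²·d²x/dθ² = (111.3)²·(+0.039722) = +492.51 m/s²;  |a| = 492.51 m/s².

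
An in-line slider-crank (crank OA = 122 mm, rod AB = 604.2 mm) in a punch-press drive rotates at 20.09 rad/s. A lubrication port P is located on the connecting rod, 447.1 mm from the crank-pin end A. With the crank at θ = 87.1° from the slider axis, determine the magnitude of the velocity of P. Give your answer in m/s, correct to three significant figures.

2.47

ω = 20.09 rad/s.  Crank-pin speed |V_A| = rω = 2.451 m/s, perpendicular to OA.
Rod angle: sinφ = −(r/L) sinθ ⇒ φ = -11.634°; ω_rod = −rω cosθ/√(L²−r²sin²θ) = -0.20954 rad/s.
V_P = V_A + ω_rod × AP, with AP = 0.4471 m along the rod.
Components: V_Px = −rω sinθ − a·ω_rod·sinφ = -2.4667 m/s;  V_Py = rω cosθ + a·ω_rod·cosφ = +0.032242 m/s.
|V_P| = √(V_Px² + V_Py²) = 2.4669 m/s.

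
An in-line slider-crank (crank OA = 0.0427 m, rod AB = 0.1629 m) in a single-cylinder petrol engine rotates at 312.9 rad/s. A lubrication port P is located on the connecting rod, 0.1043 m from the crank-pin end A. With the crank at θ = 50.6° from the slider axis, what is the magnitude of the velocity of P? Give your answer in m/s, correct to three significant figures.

11.8

ω = 312.9 rad/s.  Crank-pin speed |V_A| = rω = 13.361 m/s, perpendicular to OA.
Rod angle: sinφ = −(r/L) sinθ ⇒ φ = -11.686°; ω_rod = −rω cosθ/√(L²−r²sin²θ) = -53.162 rad/s.
V_P = V_A + ω_rod × AP, with AP = 0.1043 m along the rod.
Components: V_Px = −rω sinθ − a·ω_rod·sinφ = -11.447 m/s;  V_Py = rω cosθ + a·ω_rod·cosφ = +3.0507 m/s.
|V_P| = √(V_Px² + V_Py²) = 11.847 m/s.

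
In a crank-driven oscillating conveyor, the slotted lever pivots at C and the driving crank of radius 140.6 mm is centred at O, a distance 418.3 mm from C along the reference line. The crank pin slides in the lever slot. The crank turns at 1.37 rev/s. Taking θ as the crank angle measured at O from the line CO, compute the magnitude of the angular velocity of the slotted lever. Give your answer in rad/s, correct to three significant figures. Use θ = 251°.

ω = 8.608 rad/s (from 1.37 rev/s).
Crank pin A relative to C: A = (d + r cosθ, r sinθ); lever angle φ = atan2(r sinθ, d + r cosθ).
Differentiating tanφ: φ̇ = rω(d cosθ + r)/(d² + r² + 2dr cosθ).
d² + r² + 2dr cosθ = |CA|² = 0.156448 m²;  d cosθ + r = +0.0044148 m.
|ω_lever| = |0.1406·8.608·+0.0044148| / 0.156448 = 0.034153 rad/s.

0.0342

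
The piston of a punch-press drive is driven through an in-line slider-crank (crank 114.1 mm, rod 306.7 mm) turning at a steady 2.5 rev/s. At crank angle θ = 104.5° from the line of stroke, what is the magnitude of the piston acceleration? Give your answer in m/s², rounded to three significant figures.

ω = 2π·2.5 = 15.71 rad/s
x(θ) = r cosθ + √(L² − r² sin²θ); with ω constant, a = ω²·d²x/dθ².
d²x/dθ² = −r cosθ − r²(cos2θ)/√u − r⁴ sin²2θ/(4u^{3/2}),  u = L² − r² sin²θ = 0.0818622 m².
Substituting r = 0.1141 m, L = 0.3067 m, θ = 104.5°: d²x/dθ² = +0.06794 m.
a = ω²·d²x/dθ² = (15.71)²·(+0.06794) = +16.764 m/s²;  |a| = 16.764 m/s².

16.8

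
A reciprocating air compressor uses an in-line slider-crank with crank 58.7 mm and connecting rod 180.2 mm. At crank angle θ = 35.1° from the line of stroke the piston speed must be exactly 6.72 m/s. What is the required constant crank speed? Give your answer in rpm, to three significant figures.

1500

For an in-line slider-crank, |v_piston| = rω|sinθ|·[1 + r cosθ/√(L² − r² sin²θ)].
With r = 0.0587 m, L = 0.1802 m, θ = 35.1°: the bracketed kinematic factor |dx/dθ| = 0.04291 m.
ω = v/|dx/dθ| = 6.72/0.04291 = 156.61 rad/s.
N = 60ω/(2π) = 1495.5 rpm.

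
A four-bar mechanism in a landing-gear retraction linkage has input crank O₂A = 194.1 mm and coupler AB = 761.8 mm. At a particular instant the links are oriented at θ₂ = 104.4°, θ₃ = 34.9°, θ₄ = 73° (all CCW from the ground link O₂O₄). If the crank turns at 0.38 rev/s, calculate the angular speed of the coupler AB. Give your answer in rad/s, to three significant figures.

0.514

ω₂ = 2.388 rad/s (from 0.38 rev/s).
Differentiating the loop-closure r₂e^{iθ₂}+r₃e^{iθ₃}=r₁+r₄e^{iθ₄} gives r₂ω₂e^{iθ₂}+r₃ω₃e^{iθ₃}=r₄ω₄e^{iθ₄}.
Eliminating the other unknown: ω₃ = r₂ω₂ sin(θ₄−θ₂) / [r₃ sin(θ₃−θ₄)].
Numerator sine = -0.52101; denominator sine = -0.61704.
Result = 0.1941·2.388·(-0.52101) / (0.7618·(-0.61704)) = +0.51367 rad/s; magnitude 0.51367 rad/s.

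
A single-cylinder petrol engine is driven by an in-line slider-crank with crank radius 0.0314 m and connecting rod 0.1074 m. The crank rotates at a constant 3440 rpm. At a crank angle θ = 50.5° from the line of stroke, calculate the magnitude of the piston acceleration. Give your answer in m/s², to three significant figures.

2390

ω = 2π·3440/60 = 360.2 rad/s
x(θ) = r cosθ + √(L² − r² sin²θ); with ω constant, a = ω²·d²x/dθ².
d²x/dθ² = −r cosθ − r²(cos2θ)/√u − r⁴ sin²2θ/(4u^{3/2}),  u = L² − r² sin²θ = 0.0109477 m².
Substituting r = 0.0314 m, L = 0.1074 m, θ = 50.5°: d²x/dθ² = -0.018379 m.
a = ω²·d²x/dθ² = (360.2)²·(-0.018379) = -2385.1 m/s²;  |a| = 2385.1 m/s².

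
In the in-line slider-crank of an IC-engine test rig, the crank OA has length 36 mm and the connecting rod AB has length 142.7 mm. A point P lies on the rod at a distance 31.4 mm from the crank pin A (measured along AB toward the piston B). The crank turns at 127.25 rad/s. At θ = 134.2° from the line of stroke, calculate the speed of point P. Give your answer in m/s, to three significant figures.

4.02

ω = 127.2 rad/s.  Crank-pin speed |V_A| = rω = 4.581 m/s, perpendicular to OA.
Rod angle: sinφ = −(r/L) sinθ ⇒ φ = -10.420°; ω_rod = −rω cosθ/√(L²−r²sin²θ) = +22.756 rad/s.
V_P = V_A + ω_rod × AP, with AP = 0.0314 m along the rod.
Components: V_Px = −rω sinθ − a·ω_rod·sinφ = -3.1549 m/s;  V_Py = rω cosθ + a·ω_rod·cosφ = -2.491 m/s.
|V_P| = √(V_Px² + V_Py²) = 4.0198 m/s.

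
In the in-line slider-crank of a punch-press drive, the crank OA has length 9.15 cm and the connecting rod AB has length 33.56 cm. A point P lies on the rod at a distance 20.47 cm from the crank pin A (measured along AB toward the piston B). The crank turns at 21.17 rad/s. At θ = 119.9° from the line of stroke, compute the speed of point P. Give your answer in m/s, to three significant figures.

ω = 21.17 rad/s.  Crank-pin speed |V_A| = rω = 1.9371 m/s, perpendicular to OA.
Rod angle: sinφ = −(r/L) sinθ ⇒ φ = -13.672°; ω_rod = −rω cosθ/√(L²−r²sin²θ) = +2.9611 rad/s.
V_P = V_A + ω_rod × AP, with AP = 0.2047 m along the rod.
Components: V_Px = −rω sinθ − a·ω_rod·sinφ = -1.536 m/s;  V_Py = rω cosθ + a·ω_rod·cosφ = -0.37663 m/s.
|V_P| = √(V_Px² + V_Py²) = 1.5815 m/s.

1.58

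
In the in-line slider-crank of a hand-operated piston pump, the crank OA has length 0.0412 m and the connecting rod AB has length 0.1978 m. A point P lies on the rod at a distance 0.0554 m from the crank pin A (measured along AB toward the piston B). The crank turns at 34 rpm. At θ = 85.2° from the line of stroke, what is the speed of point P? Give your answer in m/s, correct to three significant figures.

ω = 3.56 rad/s.  Crank-pin speed |V_A| = rω = 0.14669 m/s, perpendicular to OA.
Rod angle: sinφ = −(r/L) sinθ ⇒ φ = -11.979°; ω_rod = −rω cosθ/√(L²−r²sin²θ) = -0.063438 rad/s.
V_P = V_A + ω_rod × AP, with AP = 0.0554 m along the rod.
Components: V_Px = −rω sinθ − a·ω_rod·sinφ = -0.14691 m/s;  V_Py = rω cosθ + a·ω_rod·cosφ = +0.0088369 m/s.
|V_P| = √(V_Px² + V_Py²) = 0.14717 m/s.

0.147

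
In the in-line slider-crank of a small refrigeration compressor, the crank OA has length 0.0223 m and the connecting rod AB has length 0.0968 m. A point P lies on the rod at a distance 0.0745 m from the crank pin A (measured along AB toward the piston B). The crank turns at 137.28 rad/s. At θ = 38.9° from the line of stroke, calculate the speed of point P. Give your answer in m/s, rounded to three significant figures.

ω = 137.3 rad/s.  Crank-pin speed |V_A| = rω = 3.0613 m/s, perpendicular to OA.
Rod angle: sinφ = −(r/L) sinθ ⇒ φ = -8.318°; ω_rod = −rω cosθ/√(L²−r²sin²θ) = -24.874 rad/s.
V_P = V_A + ω_rod × AP, with AP = 0.0745 m along the rod.
Components: V_Px = −rω sinθ − a·ω_rod·sinφ = -2.1905 m/s;  V_Py = rω cosθ + a·ω_rod·cosφ = +0.54885 m/s.
|V_P| = √(V_Px² + V_Py²) = 2.2582 m/s.

2.26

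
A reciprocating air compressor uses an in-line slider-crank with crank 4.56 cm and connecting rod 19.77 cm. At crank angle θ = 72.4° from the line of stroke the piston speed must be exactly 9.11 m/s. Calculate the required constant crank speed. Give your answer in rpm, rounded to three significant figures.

1870

For an in-line slider-crank, |v_piston| = rω|sinθ|·[1 + r cosθ/√(L² − r² sin²θ)].
With r = 0.0456 m, L = 0.1977 m, θ = 72.4°: the bracketed kinematic factor |dx/dθ| = 0.046573 m.
ω = v/|dx/dθ| = 9.11/0.046573 = 195.61 rad/s.
N = 60ω/(2π) = 1867.9 rpm.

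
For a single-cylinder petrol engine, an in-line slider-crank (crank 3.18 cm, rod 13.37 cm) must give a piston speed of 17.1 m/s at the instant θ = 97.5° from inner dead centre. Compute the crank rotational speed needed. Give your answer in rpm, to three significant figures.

For an in-line slider-crank, |v_piston| = rω|sinθ|·[1 + r cosθ/√(L² − r² sin²θ)].
With r = 0.0318 m, L = 0.1337 m, θ = 97.5°: the bracketed kinematic factor |dx/dθ| = 0.030521 m.
ω = v/|dx/dθ| = 17.1/0.030521 = 560.27 rad/s.
N = 60ω/(2π) = 5350.2 rpm.

5350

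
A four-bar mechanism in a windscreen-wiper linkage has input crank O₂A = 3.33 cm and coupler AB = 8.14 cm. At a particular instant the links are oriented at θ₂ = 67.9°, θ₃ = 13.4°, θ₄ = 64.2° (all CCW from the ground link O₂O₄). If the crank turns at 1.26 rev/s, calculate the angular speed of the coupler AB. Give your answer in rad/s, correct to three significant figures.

ω₂ = 7.917 rad/s (from 1.26 rev/s).
Differentiating the loop-closure r₂e^{iθ₂}+r₃e^{iθ₃}=r₁+r₄e^{iθ₄} gives r₂ω₂e^{iθ₂}+r₃ω₃e^{iθ₃}=r₄ω₄e^{iθ₄}.
Eliminating the other unknown: ω₃ = r₂ω₂ sin(θ₄−θ₂) / [r₃ sin(θ₃−θ₄)].
Numerator sine = -0.06453; denominator sine = -0.77494.
Result = 0.0333·7.917·(-0.06453) / (0.0814·(-0.77494)) = +0.2697 rad/s; magnitude 0.2697 rad/s.

0.270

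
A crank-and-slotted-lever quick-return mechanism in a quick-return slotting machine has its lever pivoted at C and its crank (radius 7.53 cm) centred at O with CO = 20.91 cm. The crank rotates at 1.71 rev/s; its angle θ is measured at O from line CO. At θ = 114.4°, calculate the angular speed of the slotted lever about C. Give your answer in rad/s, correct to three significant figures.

ω = 10.74 rad/s (from 1.71 rev/s).
Crank pin A relative to C: A = (d + r cosθ, r sinθ); lever angle φ = atan2(r sinθ, d + r cosθ).
Differentiating tanφ: φ̇ = rω(d cosθ + r)/(d² + r² + 2dr cosθ).
d² + r² + 2dr cosθ = |CA|² = 0.0363841 m²;  d cosθ + r = -0.01108 m.
|ω_lever| = |0.0753·10.74·-0.01108| / 0.0363841 = 0.24638 rad/s.

0.246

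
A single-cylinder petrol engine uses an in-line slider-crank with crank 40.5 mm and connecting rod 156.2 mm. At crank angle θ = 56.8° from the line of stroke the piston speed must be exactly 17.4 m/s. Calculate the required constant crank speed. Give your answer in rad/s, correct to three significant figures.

448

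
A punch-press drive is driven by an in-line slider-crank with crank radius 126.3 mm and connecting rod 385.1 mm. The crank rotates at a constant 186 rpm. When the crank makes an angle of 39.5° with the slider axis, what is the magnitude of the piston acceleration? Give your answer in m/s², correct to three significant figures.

40.5

ω = 2π·186/60 = 19.48 rad/s
x(θ) = r cosθ + √(L² − r² sin²θ); with ω constant, a = ω²·d²x/dθ².
d²x/dθ² = −r cosθ − r²(cos2θ)/√u − r⁴ sin²2θ/(4u^{3/2}),  u = L² − r² sin²θ = 0.141848 m².
Substituting r = 0.1263 m, L = 0.3851 m, θ = 39.5°: d²x/dθ² = -0.10669 m.
a = ω²·d²x/dθ² = (19.48)²·(-0.10669) = -40.475 m/s²;  |a| = 40.475 m/s².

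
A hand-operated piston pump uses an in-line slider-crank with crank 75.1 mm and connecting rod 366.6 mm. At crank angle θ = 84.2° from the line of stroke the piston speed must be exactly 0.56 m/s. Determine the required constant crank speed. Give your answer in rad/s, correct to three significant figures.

7.34

For an in-line slider-crank, |v_piston| = rω|sinθ|·[1 + r cosθ/√(L² − r² sin²θ)].
With r = 0.0751 m, L = 0.3666 m, θ = 84.2°: the bracketed kinematic factor |dx/dθ| = 0.076295 m.
ω = v/|dx/dθ| = 0.56/0.076295 = 7.3399 rad/s.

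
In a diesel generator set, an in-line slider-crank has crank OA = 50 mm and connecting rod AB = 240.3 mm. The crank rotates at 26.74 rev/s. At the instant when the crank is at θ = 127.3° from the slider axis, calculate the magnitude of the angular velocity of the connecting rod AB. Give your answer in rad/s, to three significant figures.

21.5

ω = 168 rad/s (converted from 26.74 rev/s).
The rod makes angle φ with the slider axis where L sinφ = r sinθ; differentiating, L cosφ·φ̇ = r ω cosθ.
L cosφ = √(L² − r² sin²θ) = 0.23699 m.
|ω_rod| = r ω |cosθ| / √(L² − r² sin²θ) = 0.05·168·0.60599/0.23699 = 21.481 rad/s.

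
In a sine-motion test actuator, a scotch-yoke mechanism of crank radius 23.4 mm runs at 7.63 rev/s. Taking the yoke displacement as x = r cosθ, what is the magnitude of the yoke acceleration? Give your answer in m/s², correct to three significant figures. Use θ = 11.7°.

52.7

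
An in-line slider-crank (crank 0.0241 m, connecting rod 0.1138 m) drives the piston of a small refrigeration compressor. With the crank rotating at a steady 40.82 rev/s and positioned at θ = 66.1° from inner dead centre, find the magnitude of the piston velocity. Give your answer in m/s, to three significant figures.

ω = 2π·40.8 = 256.5 rad/s
For an in-line slider-crank, x = r cosθ + √(L² − r² sin²θ), so v = −rω sinθ·[1 + r cosθ/√(L² − r² sin²θ)].
With r = 0.0241 m, L = 0.1138 m, θ = 66.1°: √(L² − r² sin²θ) = 0.11165 m.
v = −0.0241·256.5·0.91425·[1 + 0.0241·0.40514/0.11165] = -6.1454 m/s.
|v| = 6.1454 m/s.

6.15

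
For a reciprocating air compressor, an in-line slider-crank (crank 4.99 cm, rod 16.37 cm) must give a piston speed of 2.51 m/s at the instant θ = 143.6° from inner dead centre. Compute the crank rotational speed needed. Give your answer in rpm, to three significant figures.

1080

For an in-line slider-crank, |v_piston| = rω|sinθ|·[1 + r cosθ/√(L² − r² sin²θ)].
With r = 0.0499 m, L = 0.1637 m, θ = 143.6°: the bracketed kinematic factor |dx/dθ| = 0.022224 m.
ω = v/|dx/dθ| = 2.51/0.022224 = 112.94 rad/s.
N = 60ω/(2π) = 1078.5 rpm.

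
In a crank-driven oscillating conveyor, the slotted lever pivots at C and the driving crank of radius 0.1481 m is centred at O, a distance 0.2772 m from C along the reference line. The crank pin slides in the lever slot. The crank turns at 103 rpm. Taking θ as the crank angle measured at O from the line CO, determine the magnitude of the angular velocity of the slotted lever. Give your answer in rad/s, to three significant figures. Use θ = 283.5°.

ω = 10.79 rad/s (from 103 rpm).
Crank pin A relative to C: A = (d + r cosθ, r sinθ); lever angle φ = atan2(r sinθ, d + r cosθ).
Differentiating tanφ: φ̇ = rω(d cosθ + r)/(d² + r² + 2dr cosθ).
d² + r² + 2dr cosθ = |CA|² = 0.117941 m²;  d cosθ + r = +0.21281 m.
|ω_lever| = |0.1481·10.79·+0.21281| / 0.117941 = 2.8824 rad/s.

2.88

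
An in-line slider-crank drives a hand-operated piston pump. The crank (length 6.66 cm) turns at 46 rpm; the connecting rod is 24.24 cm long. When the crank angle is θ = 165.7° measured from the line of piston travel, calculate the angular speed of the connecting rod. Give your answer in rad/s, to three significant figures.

1.29

ω = 4.817 rad/s (converted from 46 rpm).
The rod makes angle φ with the slider axis where L sinφ = r sinθ; differentiating, L cosφ·φ̇ = r ω cosθ.
L cosφ = √(L² − r² sin²θ) = 0.24184 m.
|ω_rod| = r ω |cosθ| / √(L² − r² sin²θ) = 0.0666·4.817·0.96902/0.24184 = 1.2855 rad/s.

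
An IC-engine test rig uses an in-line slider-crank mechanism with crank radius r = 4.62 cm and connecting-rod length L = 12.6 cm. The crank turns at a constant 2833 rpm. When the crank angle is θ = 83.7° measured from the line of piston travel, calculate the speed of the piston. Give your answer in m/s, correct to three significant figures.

14.2

ω = 2π·2833/60 = 296.7 rad/s
For an in-line slider-crank, x = r cosθ + √(L² − r² sin²θ), so v = −rω sinθ·[1 + r cosθ/√(L² − r² sin²θ)].
With r = 0.0462 m, L = 0.126 m, θ = 83.7°: √(L² − r² sin²θ) = 0.11733 m.
v = −0.0462·296.7·0.99396·[1 + 0.0462·0.10973/0.11733] = -14.212 m/s.
|v| = 14.212 m/s.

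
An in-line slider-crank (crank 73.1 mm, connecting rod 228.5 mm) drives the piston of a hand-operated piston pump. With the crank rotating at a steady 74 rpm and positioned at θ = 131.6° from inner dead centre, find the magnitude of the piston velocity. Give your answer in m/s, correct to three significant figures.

ω = 2π·74/60 = 7.749 rad/s
For an in-line slider-crank, x = r cosθ + √(L² − r² sin²θ), so v = −rω sinθ·[1 + r cosθ/√(L² − r² sin²θ)].
With r = 0.0731 m, L = 0.2285 m, θ = 131.6°: √(L² − r² sin²θ) = 0.22187 m.
v = −0.0731·7.749·0.74780·[1 + 0.0731·-0.66393/0.22187] = -0.33094 m/s.
|v| = 0.33094 m/s.

0.331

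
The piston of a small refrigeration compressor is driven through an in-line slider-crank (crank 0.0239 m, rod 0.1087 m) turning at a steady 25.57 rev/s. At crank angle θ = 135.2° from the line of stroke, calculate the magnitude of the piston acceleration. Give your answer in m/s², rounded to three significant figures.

ω = 2π·25.6 = 160.7 rad/s
x(θ) = r cosθ + √(L² − r² sin²θ); with ω constant, a = ω²·d²x/dθ².
d²x/dθ² = −r cosθ − r²(cos2θ)/√u − r⁴ sin²2θ/(4u^{3/2}),  u = L² − r² sin²θ = 0.0115321 m².
Substituting r = 0.0239 m, L = 0.1087 m, θ = 135.2°: d²x/dθ² = +0.016856 m.
a = ω²·d²x/dθ² = (160.7)²·(+0.016856) = +435.08 m/s²;  |a| = 435.08 m/s².

435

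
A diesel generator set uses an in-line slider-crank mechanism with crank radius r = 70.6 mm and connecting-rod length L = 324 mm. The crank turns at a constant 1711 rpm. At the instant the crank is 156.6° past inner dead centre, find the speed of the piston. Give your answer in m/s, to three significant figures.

4.02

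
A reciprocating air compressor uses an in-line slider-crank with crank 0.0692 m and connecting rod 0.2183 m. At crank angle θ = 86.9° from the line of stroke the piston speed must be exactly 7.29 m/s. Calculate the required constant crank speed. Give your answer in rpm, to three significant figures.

990

For an in-line slider-crank, |v_piston| = rω|sinθ|·[1 + r cosθ/√(L² − r² sin²θ)].
With r = 0.0692 m, L = 0.2183 m, θ = 86.9°: the bracketed kinematic factor |dx/dθ| = 0.070347 m.
ω = v/|dx/dθ| = 7.29/0.070347 = 103.63 rad/s.
N = 60ω/(2π) = 989.58 rpm.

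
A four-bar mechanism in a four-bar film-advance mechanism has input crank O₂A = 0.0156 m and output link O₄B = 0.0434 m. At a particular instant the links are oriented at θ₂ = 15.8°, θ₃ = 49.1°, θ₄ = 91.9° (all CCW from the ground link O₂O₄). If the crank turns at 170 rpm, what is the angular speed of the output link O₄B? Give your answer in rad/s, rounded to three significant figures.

5.17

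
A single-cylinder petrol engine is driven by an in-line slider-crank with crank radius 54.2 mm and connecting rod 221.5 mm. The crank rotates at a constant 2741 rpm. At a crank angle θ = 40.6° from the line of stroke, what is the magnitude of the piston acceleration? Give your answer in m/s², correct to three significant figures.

3580

ω = 2π·2741/60 = 287 rad/s
x(θ) = r cosθ + √(L² − r² sin²θ); with ω constant, a = ω²·d²x/dθ².
d²x/dθ² = −r cosθ − r²(cos2θ)/√u − r⁴ sin²2θ/(4u^{3/2}),  u = L² − r² sin²θ = 0.0478181 m².
Substituting r = 0.0542 m, L = 0.2215 m, θ = 40.6°: d²x/dθ² = -0.043409 m.
a = ω²·d²x/dθ² = (287)²·(-0.043409) = -3576.5 m/s²;  |a| = 3576.5 m/s².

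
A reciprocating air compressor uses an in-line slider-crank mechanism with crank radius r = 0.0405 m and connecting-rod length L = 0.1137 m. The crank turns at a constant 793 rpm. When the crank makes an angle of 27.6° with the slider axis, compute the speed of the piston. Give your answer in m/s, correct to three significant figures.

2.06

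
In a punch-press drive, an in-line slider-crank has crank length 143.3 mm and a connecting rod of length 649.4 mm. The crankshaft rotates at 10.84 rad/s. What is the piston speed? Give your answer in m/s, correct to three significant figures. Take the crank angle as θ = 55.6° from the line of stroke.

1.44

ω = 10.84 rad/s
For an in-line slider-crank, x = r cosθ + √(L² − r² sin²θ), so v = −rω sinθ·[1 + r cosθ/√(L² − r² sin²θ)].
With r = 0.1433 m, L = 0.6494 m, θ = 55.6°: √(L² − r² sin²θ) = 0.63855 m.
v = −0.1433·10.84·0.82511·[1 + 0.1433·0.56497/0.63855] = -1.4442 m/s.
|v| = 1.4442 m/s.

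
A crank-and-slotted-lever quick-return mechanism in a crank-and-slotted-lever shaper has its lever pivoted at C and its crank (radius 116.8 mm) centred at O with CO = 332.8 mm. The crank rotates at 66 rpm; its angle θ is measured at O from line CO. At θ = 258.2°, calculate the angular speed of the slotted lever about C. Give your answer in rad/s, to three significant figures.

ω = 6.912 rad/s (from 66 rpm).
Crank pin A relative to C: A = (d + r cosθ, r sinθ); lever angle φ = atan2(r sinθ, d + r cosθ).
Differentiating tanφ: φ̇ = rω(d cosθ + r)/(d² + r² + 2dr cosθ).
d² + r² + 2dr cosθ = |CA|² = 0.1085 m²;  d cosθ + r = +0.048744 m.
|ω_lever| = |0.1168·6.912·+0.048744| / 0.1085 = 0.36266 rad/s.

0.363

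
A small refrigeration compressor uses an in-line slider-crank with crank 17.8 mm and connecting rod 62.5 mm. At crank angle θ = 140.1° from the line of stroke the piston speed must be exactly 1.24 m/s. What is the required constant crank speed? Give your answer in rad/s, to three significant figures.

140

For an in-line slider-crank, |v_piston| = rω|sinθ|·[1 + r cosθ/√(L² − r² sin²θ)].
With r = 0.0178 m, L = 0.0625 m, θ = 140.1°: the bracketed kinematic factor |dx/dθ| = 0.0088804 m.
ω = v/|dx/dθ| = 1.24/0.0088804 = 139.63 rad/s.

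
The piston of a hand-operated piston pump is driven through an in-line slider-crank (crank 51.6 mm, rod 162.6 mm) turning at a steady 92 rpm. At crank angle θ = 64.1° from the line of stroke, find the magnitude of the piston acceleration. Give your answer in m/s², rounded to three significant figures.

1.14

ω = 2π·92/60 = 9.634 rad/s
x(θ) = r cosθ + √(L² − r² sin²θ); with ω constant, a = ω²·d²x/dθ².
d²x/dθ² = −r cosθ − r²(cos2θ)/√u − r⁴ sin²2θ/(4u^{3/2}),  u = L² − r² sin²θ = 0.0242842 m².
Substituting r = 0.0516 m, L = 0.1626 m, θ = 64.1°: d²x/dθ² = -0.012262 m.
a = ω²·d²x/dθ² = (9.634)²·(-0.012262) = -1.1381 m/s²;  |a| = 1.1381 m/s².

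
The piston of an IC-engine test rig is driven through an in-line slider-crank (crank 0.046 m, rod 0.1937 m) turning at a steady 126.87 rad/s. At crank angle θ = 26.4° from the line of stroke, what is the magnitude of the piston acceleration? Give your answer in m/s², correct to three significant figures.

ω = 126.9 rad/s
x(θ) = r cosθ + √(L² − r² sin²θ); with ω constant, a = ω²·d²x/dθ².
d²x/dθ² = −r cosθ − r²(cos2θ)/√u − r⁴ sin²2θ/(4u^{3/2}),  u = L² − r² sin²θ = 0.0371014 m².
Substituting r = 0.046 m, L = 0.1937 m, θ = 26.4°: d²x/dθ² = -0.047944 m.
a = ω²·d²x/dθ² = (126.9)²·(-0.047944) = -771.71 m/s²;  |a| = 771.71 m/s².

772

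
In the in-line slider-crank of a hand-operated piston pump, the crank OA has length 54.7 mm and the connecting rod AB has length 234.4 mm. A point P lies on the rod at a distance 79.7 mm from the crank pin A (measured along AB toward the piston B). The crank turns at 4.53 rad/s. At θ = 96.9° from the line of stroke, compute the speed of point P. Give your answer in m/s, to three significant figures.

ω = 4.53 rad/s.  Crank-pin speed |V_A| = rω = 0.24779 m/s, perpendicular to OA.
Rod angle: sinφ = −(r/L) sinθ ⇒ φ = -13.396°; ω_rod = −rω cosθ/√(L²−r²sin²θ) = +0.13055 rad/s.
V_P = V_A + ω_rod × AP, with AP = 0.0797 m along the rod.
Components: V_Px = −rω sinθ − a·ω_rod·sinφ = -0.24359 m/s;  V_Py = rω cosθ + a·ω_rod·cosφ = -0.019647 m/s.
|V_P| = √(V_Px² + V_Py²) = 0.24438 m/s.

0.244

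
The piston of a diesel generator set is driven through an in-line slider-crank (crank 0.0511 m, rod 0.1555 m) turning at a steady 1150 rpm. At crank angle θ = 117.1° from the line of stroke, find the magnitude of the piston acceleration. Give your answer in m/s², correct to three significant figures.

ω = 2π·1150/60 = 120.4 rad/s
x(θ) = r cosθ + √(L² − r² sin²θ); with ω constant, a = ω²·d²x/dθ².
d²x/dθ² = −r cosθ − r²(cos2θ)/√u − r⁴ sin²2θ/(4u^{3/2}),  u = L² − r² sin²θ = 0.0221109 m².
Substituting r = 0.0511 m, L = 0.1555 m, θ = 117.1°: d²x/dθ² = +0.033209 m.
a = ω²·d²x/dθ² = (120.4)²·(+0.033209) = +481.63 m/s²;  |a| = 481.63 m/s².

482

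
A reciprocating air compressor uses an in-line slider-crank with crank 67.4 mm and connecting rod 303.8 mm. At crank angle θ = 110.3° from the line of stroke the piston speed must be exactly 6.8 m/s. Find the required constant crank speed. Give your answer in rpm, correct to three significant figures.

1110

For an in-line slider-crank, |v_piston| = rω|sinθ|·[1 + r cosθ/√(L² − r² sin²θ)].
With r = 0.0674 m, L = 0.3038 m, θ = 110.3°: the bracketed kinematic factor |dx/dθ| = 0.058239 m.
ω = v/|dx/dθ| = 6.8/0.058239 = 116.76 rad/s.
N = 60ω/(2π) = 1115 rpm.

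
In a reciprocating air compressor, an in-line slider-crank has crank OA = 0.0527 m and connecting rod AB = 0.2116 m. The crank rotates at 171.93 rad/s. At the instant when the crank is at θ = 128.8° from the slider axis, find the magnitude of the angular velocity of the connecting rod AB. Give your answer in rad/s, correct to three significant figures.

27.4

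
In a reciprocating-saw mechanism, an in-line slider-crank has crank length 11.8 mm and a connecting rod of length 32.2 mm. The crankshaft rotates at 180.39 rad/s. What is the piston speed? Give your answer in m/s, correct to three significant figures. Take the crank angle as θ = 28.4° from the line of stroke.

1.34

ω = 180.4 rad/s
For an in-line slider-crank, x = r cosθ + √(L² − r² sin²θ), so v = −rω sinθ·[1 + r cosθ/√(L² − r² sin²θ)].
With r = 0.0118 m, L = 0.0322 m, θ = 28.4°: √(L² − r² sin²θ) = 0.031707 m.
v = −0.0118·180.4·0.47562·[1 + 0.0118·0.87965/0.031707] = -1.3438 m/s.
|v| = 1.3438 m/s.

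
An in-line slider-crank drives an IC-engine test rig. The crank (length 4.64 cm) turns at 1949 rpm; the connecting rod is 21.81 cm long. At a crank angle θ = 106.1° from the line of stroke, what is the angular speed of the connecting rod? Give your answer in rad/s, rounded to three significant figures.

12.3

ω = 204.1 rad/s (converted from 1949 rpm).
The rod makes angle φ with the slider axis where L sinφ = r sinθ; differentiating, L cosφ·φ̇ = r ω cosθ.
L cosφ = √(L² − r² sin²θ) = 0.2135 m.
|ω_rod| = r ω |cosθ| / √(L² − r² sin²θ) = 0.0464·204.1·0.27731/0.2135 = 12.301 rad/s.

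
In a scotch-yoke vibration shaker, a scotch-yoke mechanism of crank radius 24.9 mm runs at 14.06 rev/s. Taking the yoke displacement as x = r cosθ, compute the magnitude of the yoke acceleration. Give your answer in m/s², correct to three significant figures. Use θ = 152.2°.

ω = 88.34 rad/s (from 14.06 rev/s).
x = r cosθ ⇒ ẍ = −rω² cosθ (ω constant).
|a| = rω²|cosθ| = 0.0249·(88.34)²·|cos 152.2°| = 171.9 m/s².

172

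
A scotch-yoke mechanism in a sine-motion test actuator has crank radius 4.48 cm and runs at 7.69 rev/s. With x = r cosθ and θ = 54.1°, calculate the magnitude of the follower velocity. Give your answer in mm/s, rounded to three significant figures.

ω = 48.32 rad/s (from 7.69 rev/s).
x = r cosθ ⇒ ẋ = −rω sinθ.
|v| = rω|sinθ| = 0.0448·48.32·|sin 54.1°| = 1.7534 m/s = 1753.4 mm/s.

1750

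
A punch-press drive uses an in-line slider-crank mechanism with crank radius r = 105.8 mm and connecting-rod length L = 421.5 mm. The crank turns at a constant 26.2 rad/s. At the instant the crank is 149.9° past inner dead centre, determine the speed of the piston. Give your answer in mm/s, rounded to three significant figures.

ω = 26.2 rad/s
For an in-line slider-crank, x = r cosθ + √(L² − r² sin²θ), so v = −rω sinθ·[1 + r cosθ/√(L² − r² sin²θ)].
With r = 0.1058 m, L = 0.4215 m, θ = 149.9°: √(L² − r² sin²θ) = 0.41815 m.
v = −0.1058·26.2·0.50151·[1 + 0.1058·-0.86515/0.41815] = -1.0859 m/s.
|v| = 1.0859 m/s = 1085.9 mm/s.

1090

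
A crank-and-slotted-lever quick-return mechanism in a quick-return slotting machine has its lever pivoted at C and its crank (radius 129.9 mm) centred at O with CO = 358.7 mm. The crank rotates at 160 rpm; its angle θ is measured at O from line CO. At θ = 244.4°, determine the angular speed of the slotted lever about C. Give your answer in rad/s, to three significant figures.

0.519

ω = 16.76 rad/s (from 160 rpm).
Crank pin A relative to C: A = (d + r cosθ, r sinθ); lever angle φ = atan2(r sinθ, d + r cosθ).
Differentiating tanφ: φ̇ = rω(d cosθ + r)/(d² + r² + 2dr cosθ).
d² + r² + 2dr cosθ = |CA|² = 0.105274 m²;  d cosθ + r = -0.025089 m.
|ω_lever| = |0.1299·16.76·-0.025089| / 0.105274 = 0.51871 rad/s.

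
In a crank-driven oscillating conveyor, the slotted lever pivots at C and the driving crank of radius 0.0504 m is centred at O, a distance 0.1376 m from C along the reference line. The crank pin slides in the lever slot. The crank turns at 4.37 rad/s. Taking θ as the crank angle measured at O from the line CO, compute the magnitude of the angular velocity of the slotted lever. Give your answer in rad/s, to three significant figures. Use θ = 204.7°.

1.85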